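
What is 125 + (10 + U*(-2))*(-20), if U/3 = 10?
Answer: 1125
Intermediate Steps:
U = 30 (U = 3*10 = 30)
125 + (10 + U*(-2))*(-20) = 125 + (10 + 30*(-2))*(-20) = 125 + (10 - 60)*(-20) = 125 - 50*(-20) = 125 + 1000 = 1125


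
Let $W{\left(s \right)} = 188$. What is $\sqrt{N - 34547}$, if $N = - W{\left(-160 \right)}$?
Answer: $i \sqrt{34735} \approx 186.37 i$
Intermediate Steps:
$N = -188$ ($N = \left(-1\right) 188 = -188$)
$\sqrt{N - 34547} = \sqrt{-188 - 34547} = \sqrt{-34735} = i \sqrt{34735}$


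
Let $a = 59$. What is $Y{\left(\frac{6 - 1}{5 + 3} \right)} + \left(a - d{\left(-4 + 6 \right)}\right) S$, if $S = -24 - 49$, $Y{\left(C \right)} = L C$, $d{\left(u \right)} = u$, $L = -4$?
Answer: $- \frac{8327}{2} \approx -4163.5$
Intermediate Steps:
$Y{\left(C \right)} = - 4 C$
$S = -73$ ($S = -24 - 49 = -73$)
$Y{\left(\frac{6 - 1}{5 + 3} \right)} + \left(a - d{\left(-4 + 6 \right)}\right) S = - 4 \frac{6 - 1}{5 + 3} + \left(59 - \left(-4 + 6\right)\right) \left(-73\right) = - 4 \cdot \frac{5}{8} + \left(59 - 2\right) \left(-73\right) = - 4 \cdot 5 \cdot \frac{1}{8} + \left(59 - 2\right) \left(-73\right) = \left(-4\right) \frac{5}{8} + 57 \left(-73\right) = - \frac{5}{2} - 4161 = - \frac{8327}{2}$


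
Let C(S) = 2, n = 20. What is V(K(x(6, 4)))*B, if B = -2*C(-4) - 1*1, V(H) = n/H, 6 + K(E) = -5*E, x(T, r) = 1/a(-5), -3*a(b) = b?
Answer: 100/9 ≈ 11.111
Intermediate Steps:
a(b) = -b/3
x(T, r) = ⅗ (x(T, r) = 1/(-⅓*(-5)) = 1/(5/3) = ⅗)
K(E) = -6 - 5*E
V(H) = 20/H
B = -5 (B = -2*2 - 1*1 = -4 - 1 = -5)
V(K(x(6, 4)))*B = (20/(-6 - 5*⅗))*(-5) = (20/(-6 - 3))*(-5) = (20/(-9))*(-5) = (20*(-⅑))*(-5) = -20/9*(-5) = 100/9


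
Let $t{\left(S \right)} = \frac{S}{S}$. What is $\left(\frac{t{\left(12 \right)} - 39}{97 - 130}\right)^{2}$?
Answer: $\frac{1444}{1089} \approx 1.326$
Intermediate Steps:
$t{\left(S \right)} = 1$
$\left(\frac{t{\left(12 \right)} - 39}{97 - 130}\right)^{2} = \left(\frac{1 - 39}{97 - 130}\right)^{2} = \left(- \frac{38}{-33}\right)^{2} = \left(\left(-38\right) \left(- \frac{1}{33}\right)\right)^{2} = \left(\frac{38}{33}\right)^{2} = \frac{1444}{1089}$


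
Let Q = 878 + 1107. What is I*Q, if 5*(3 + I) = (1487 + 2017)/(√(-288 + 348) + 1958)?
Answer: -2513244627/479213 - 347772*√15/479213 ≈ -5247.3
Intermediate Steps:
Q = 1985
I = -3 + 3504/(5*(1958 + 2*√15)) (I = -3 + ((1487 + 2017)/(√(-288 + 348) + 1958))/5 = -3 + (3504/(√60 + 1958))/5 = -3 + (3504/(2*√15 + 1958))/5 = -3 + (3504/(1958 + 2*√15))/5 = -3 + 3504/(5*(1958 + 2*√15)) ≈ -2.6435)
I*Q = (-6330591/2396065 - 876*√15/2396065)*1985 = -2513244627/479213 - 347772*√15/479213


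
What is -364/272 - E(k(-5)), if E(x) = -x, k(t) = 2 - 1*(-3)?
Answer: 249/68 ≈ 3.6618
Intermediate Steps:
k(t) = 5 (k(t) = 2 + 3 = 5)
-364/272 - E(k(-5)) = -364/272 - (-1)*5 = -364*1/272 - 1*(-5) = -91/68 + 5 = 249/68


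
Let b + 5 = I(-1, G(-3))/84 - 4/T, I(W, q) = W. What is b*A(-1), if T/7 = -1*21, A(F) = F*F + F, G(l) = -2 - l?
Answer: 0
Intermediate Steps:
A(F) = F + F**2 (A(F) = F**2 + F = F + F**2)
T = -147 (T = 7*(-1*21) = 7*(-21) = -147)
b = -977/196 (b = -5 + (-1/84 - 4/(-147)) = -5 + (-1*1/84 - 4*(-1/147)) = -5 + (-1/84 + 4/147) = -5 + 3/196 = -977/196 ≈ -4.9847)
b*A(-1) = -(-977)*(1 - 1)/196 = -(-977)*0/196 = -977/196*0 = 0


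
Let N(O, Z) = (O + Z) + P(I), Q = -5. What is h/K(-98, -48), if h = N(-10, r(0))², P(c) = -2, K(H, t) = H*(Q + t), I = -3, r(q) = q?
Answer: 72/2597 ≈ 0.027724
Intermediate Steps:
K(H, t) = H*(-5 + t)
N(O, Z) = -2 + O + Z (N(O, Z) = (O + Z) - 2 = -2 + O + Z)
h = 144 (h = (-2 - 10 + 0)² = (-12)² = 144)
h/K(-98, -48) = 144/((-98*(-5 - 48))) = 144/((-98*(-53))) = 144/5194 = 144*(1/5194) = 72/2597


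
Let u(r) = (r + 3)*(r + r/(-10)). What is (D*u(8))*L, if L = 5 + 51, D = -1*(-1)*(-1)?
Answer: -22176/5 ≈ -4435.2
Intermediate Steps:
D = -1 (D = 1*(-1) = -1)
u(r) = 9*r*(3 + r)/10 (u(r) = (3 + r)*(r + r*(-⅒)) = (3 + r)*(r - r/10) = (3 + r)*(9*r/10) = 9*r*(3 + r)/10)
L = 56
(D*u(8))*L = -9*8*(3 + 8)/10*56 = -9*8*11/10*56 = -1*396/5*56 = -396/5*56 = -22176/5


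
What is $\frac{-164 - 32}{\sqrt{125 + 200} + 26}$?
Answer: $- \frac{392}{27} + \frac{980 \sqrt{13}}{351} \approx -4.4517$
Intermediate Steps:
$\frac{-164 - 32}{\sqrt{125 + 200} + 26} = - \frac{196}{\sqrt{325} + 26} = - \frac{196}{5 \sqrt{13} + 26} = - \frac{196}{26 + 5 \sqrt{13}}$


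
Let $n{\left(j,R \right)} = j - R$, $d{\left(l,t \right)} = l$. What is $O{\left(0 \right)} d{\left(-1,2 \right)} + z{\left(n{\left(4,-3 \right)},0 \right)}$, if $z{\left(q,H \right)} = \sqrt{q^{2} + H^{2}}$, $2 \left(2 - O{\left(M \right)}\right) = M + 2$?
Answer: $6$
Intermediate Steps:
$O{\left(M \right)} = 1 - \frac{M}{2}$ ($O{\left(M \right)} = 2 - \frac{M + 2}{2} = 2 - \frac{2 + M}{2} = 2 - \left(1 + \frac{M}{2}\right) = 1 - \frac{M}{2}$)
$z{\left(q,H \right)} = \sqrt{H^{2} + q^{2}}$
$O{\left(0 \right)} d{\left(-1,2 \right)} + z{\left(n{\left(4,-3 \right)},0 \right)} = \left(1 - 0\right) \left(-1\right) + \sqrt{0^{2} + \left(4 - -3\right)^{2}} = \left(1 + 0\right) \left(-1\right) + \sqrt{0 + \left(4 + 3\right)^{2}} = 1 \left(-1\right) + \sqrt{0 + 7^{2}} = -1 + \sqrt{0 + 49} = -1 + \sqrt{49} = -1 + 7 = 6$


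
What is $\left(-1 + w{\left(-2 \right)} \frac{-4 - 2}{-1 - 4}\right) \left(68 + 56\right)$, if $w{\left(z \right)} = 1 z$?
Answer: $- \frac{2108}{5} \approx -421.6$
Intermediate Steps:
$w{\left(z \right)} = z$
$\left(-1 + w{\left(-2 \right)} \frac{-4 - 2}{-1 - 4}\right) \left(68 + 56\right) = \left(-1 - 2 \frac{-4 - 2}{-1 - 4}\right) \left(68 + 56\right) = \left(-1 - 2 \left(- \frac{6}{-5}\right)\right) 124 = \left(-1 - 2 \left(\left(-6\right) \left(- \frac{1}{5}\right)\right)\right) 124 = \left(-1 - \frac{12}{5}\right) 124 = \left(- \frac{17}{5}\right) 124 = - \frac{2108}{5}$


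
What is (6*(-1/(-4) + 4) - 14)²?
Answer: 529/4 ≈ 132.25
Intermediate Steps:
(6*(-1/(-4) + 4) - 14)² = (6*(-1*(-¼) + 4) - 14)² = (6*(¼ + 4) - 14)² = (6*(17/4) - 14)² = (51/2 - 14)² = (23/2)² = 529/4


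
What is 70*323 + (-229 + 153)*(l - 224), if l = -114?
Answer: 48298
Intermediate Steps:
70*323 + (-229 + 153)*(l - 224) = 70*323 + (-229 + 153)*(-114 - 224) = 22610 - 76*(-338) = 22610 + 25688 = 48298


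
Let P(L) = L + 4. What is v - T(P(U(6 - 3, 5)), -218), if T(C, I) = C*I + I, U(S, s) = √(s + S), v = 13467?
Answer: 14557 + 436*√2 ≈ 15174.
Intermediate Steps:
U(S, s) = √(S + s)
P(L) = 4 + L
T(C, I) = I + C*I
v - T(P(U(6 - 3, 5)), -218) = 13467 - (-218)*(1 + (4 + √((6 - 3) + 5))) = 13467 - (-218)*(1 + (4 + √(3 + 5))) = 13467 - (-218)*(1 + (4 + √8)) = 13467 - (-218)*(1 + (4 + 2*√2)) = 13467 - (-218)*(5 + 2*√2) = 13467 - (-1090 - 436*√2) = 13467 + (1090 + 436*√2) = 14557 + 436*√2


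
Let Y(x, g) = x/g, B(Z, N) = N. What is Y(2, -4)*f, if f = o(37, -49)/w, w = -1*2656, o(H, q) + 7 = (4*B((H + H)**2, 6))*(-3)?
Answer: -79/5312 ≈ -0.014872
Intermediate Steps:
o(H, q) = -79 (o(H, q) = -7 + (4*6)*(-3) = -7 + 24*(-3) = -7 - 72 = -79)
w = -2656
f = 79/2656 (f = -79/(-2656) = -79*(-1/2656) = 79/2656 ≈ 0.029744)
Y(2, -4)*f = (2/(-4))*(79/2656) = (2*(-1/4))*(79/2656) = -1/2*79/2656 = -79/5312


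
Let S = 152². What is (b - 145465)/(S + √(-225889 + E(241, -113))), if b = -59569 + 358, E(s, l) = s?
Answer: -295552144/33376279 + 153507*I*√1567/33376279 ≈ -8.8551 + 0.18206*I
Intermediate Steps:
S = 23104
b = -59211
(b - 145465)/(S + √(-225889 + E(241, -113))) = (-59211 - 145465)/(23104 + √(-225889 + 241)) = -204676/(23104 + √(-225648)) = -204676/(23104 + 12*I*√1567)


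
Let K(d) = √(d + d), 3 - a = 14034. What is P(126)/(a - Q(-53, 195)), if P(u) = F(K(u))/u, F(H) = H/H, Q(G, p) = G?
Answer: -1/1761228 ≈ -5.6779e-7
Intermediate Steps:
a = -14031 (a = 3 - 1*14034 = 3 - 14034 = -14031)
K(d) = √2*√d (K(d) = √(2*d) = √2*√d)
F(H) = 1
P(u) = 1/u
P(126)/(a - Q(-53, 195)) = 1/(126*(-14031 - 1*(-53))) = 1/(126*(-14031 + 53)) = (1/126)/(-13978) = (1/126)*(-1/13978) = -1/1761228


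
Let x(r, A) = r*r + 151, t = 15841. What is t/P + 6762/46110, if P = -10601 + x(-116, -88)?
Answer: 125125847/23101110 ≈ 5.4164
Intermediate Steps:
x(r, A) = 151 + r² (x(r, A) = r² + 151 = 151 + r²)
P = 3006 (P = -10601 + (151 + (-116)²) = -10601 + (151 + 13456) = -10601 + 13607 = 3006)
t/P + 6762/46110 = 15841/3006 + 6762/46110 = 15841*(1/3006) + 6762*(1/46110) = 15841/3006 + 1127/7685 = 125125847/23101110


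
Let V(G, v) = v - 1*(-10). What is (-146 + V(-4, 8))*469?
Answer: -60032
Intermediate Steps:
V(G, v) = 10 + v (V(G, v) = v + 10 = 10 + v)
(-146 + V(-4, 8))*469 = (-146 + (10 + 8))*469 = (-146 + 18)*469 = -128*469 = -60032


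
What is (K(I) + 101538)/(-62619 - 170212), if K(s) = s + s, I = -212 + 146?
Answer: -101406/232831 ≈ -0.43553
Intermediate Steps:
I = -66
K(s) = 2*s
(K(I) + 101538)/(-62619 - 170212) = (2*(-66) + 101538)/(-62619 - 170212) = (-132 + 101538)/(-232831) = 101406*(-1/232831) = -101406/232831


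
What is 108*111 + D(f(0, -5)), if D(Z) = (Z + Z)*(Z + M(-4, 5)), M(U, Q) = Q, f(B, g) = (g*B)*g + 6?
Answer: 12120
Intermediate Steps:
f(B, g) = 6 + B*g² (f(B, g) = (B*g)*g + 6 = B*g² + 6 = 6 + B*g²)
D(Z) = 2*Z*(5 + Z) (D(Z) = (Z + Z)*(Z + 5) = (2*Z)*(5 + Z) = 2*Z*(5 + Z))
108*111 + D(f(0, -5)) = 108*111 + 2*(6 + 0*(-5)²)*(5 + (6 + 0*(-5)²)) = 11988 + 2*(6 + 0*25)*(5 + (6 + 0*25)) = 11988 + 2*(6 + 0)*(5 + (6 + 0)) = 11988 + 2*6*(5 + 6) = 11988 + 2*6*11 = 11988 + 132 = 12120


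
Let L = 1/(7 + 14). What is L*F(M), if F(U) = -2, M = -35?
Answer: -2/21 ≈ -0.095238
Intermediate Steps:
L = 1/21 ≈ 0.047619
L*F(M) = (1/21)*(-2) = -2/21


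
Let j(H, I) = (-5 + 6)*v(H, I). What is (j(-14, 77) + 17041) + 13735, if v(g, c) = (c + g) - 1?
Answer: 30838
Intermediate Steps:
v(g, c) = -1 + c + g
j(H, I) = -1 + H + I (j(H, I) = (-5 + 6)*(-1 + I + H) = 1*(-1 + H + I) = -1 + H + I)
(j(-14, 77) + 17041) + 13735 = ((-1 - 14 + 77) + 17041) + 13735 = (62 + 17041) + 13735 = 17103 + 13735 = 30838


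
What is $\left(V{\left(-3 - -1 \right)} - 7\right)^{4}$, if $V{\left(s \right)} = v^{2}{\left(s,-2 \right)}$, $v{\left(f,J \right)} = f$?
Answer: $81$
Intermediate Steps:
$V{\left(s \right)} = s^{2}$
$\left(V{\left(-3 - -1 \right)} - 7\right)^{4} = \left(\left(-3 - -1\right)^{2} - 7\right)^{4} = \left(\left(-3 + 1\right)^{2} - 7\right)^{4} = \left(\left(-2\right)^{2} - 7\right)^{4} = \left(4 - 7\right)^{4} = \left(-3\right)^{4} = 81$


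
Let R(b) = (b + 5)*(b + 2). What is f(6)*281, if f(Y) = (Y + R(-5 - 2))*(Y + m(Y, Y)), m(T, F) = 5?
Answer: 49456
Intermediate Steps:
R(b) = (2 + b)*(5 + b) (R(b) = (5 + b)*(2 + b) = (2 + b)*(5 + b))
f(Y) = (5 + Y)*(10 + Y) (f(Y) = (Y + (10 + (-5 - 2)² + 7*(-5 - 2)))*(Y + 5) = (Y + (10 + (-7)² + 7*(-7)))*(5 + Y) = (Y + (10 + 49 - 49))*(5 + Y) = (Y + 10)*(5 + Y) = (10 + Y)*(5 + Y) = (5 + Y)*(10 + Y))
f(6)*281 = (50 + 6² + 15*6)*281 = (50 + 36 + 90)*281 = 176*281 = 49456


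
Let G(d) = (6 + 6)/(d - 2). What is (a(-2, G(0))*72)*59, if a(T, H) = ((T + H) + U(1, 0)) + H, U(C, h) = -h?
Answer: -59472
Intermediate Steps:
G(d) = 12/(-2 + d)
a(T, H) = T + 2*H (a(T, H) = ((T + H) - 1*0) + H = ((H + T) + 0) + H = (H + T) + H = T + 2*H)
(a(-2, G(0))*72)*59 = ((-2 + 2*(12/(-2 + 0)))*72)*59 = ((-2 + 2*(12/(-2)))*72)*59 = ((-2 + 2*(12*(-½)))*72)*59 = ((-2 + 2*(-6))*72)*59 = ((-2 - 12)*72)*59 = -14*72*59 = -1008*59 = -59472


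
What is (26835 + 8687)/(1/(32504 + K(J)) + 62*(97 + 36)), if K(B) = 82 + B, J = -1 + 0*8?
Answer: 1157484370/268695911 ≈ 4.3078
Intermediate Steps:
J = -1 (J = -1 + 0 = -1)
(26835 + 8687)/(1/(32504 + K(J)) + 62*(97 + 36)) = (26835 + 8687)/(1/(32504 + (82 - 1)) + 62*(97 + 36)) = 35522/(1/(32504 + 81) + 62*133) = 35522/(1/32585 + 8246) = 35522/(268695911/32585) = 35522*(32585/268695911) = 1157484370/268695911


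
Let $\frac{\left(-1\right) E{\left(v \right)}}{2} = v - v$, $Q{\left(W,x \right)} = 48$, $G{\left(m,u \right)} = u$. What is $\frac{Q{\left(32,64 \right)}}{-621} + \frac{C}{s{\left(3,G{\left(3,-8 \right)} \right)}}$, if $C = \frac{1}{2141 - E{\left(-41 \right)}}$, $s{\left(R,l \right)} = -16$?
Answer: $- \frac{548303}{7090992} \approx -0.077324$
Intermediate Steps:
$E{\left(v \right)} = 0$ ($E{\left(v \right)} = - 2 \left(v - v\right) = \left(-2\right) 0 = 0$)
$C = \frac{1}{2141}$ ($C = \frac{1}{2141 - 0} = \frac{1}{2141 + 0} = \frac{1}{2141} \approx 0.00046707$)
$\frac{Q{\left(32,64 \right)}}{-621} + \frac{C}{s{\left(3,G{\left(3,-8 \right)} \right)}} = \frac{48}{-621} + \frac{1}{2141 \left(-16\right)} = 48 \left(- \frac{1}{621}\right) + \frac{1}{2141} \left(- \frac{1}{16}\right) = - \frac{16}{207} - \frac{1}{34256} = - \frac{548303}{7090992}$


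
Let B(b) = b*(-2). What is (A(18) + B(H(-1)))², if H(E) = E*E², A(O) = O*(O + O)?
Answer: 422500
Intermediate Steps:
A(O) = 2*O² (A(O) = O*(2*O) = 2*O²)
H(E) = E³
B(b) = -2*b
(A(18) + B(H(-1)))² = (2*18² - 2*(-1)³)² = (2*324 - 2*(-1))² = (648 + 2)² = 650² = 422500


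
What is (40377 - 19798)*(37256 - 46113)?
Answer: -182268203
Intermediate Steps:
(40377 - 19798)*(37256 - 46113) = 20579*(-8857) = -182268203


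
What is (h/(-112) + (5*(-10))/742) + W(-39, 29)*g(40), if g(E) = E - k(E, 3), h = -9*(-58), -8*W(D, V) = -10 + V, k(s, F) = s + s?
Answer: 267927/2968 ≈ 90.272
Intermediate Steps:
k(s, F) = 2*s
W(D, V) = 5/4 - V/8 (W(D, V) = -(-10 + V)/8 = 5/4 - V/8)
h = 522
g(E) = -E (g(E) = E - 2*E = -E)
(h/(-112) + (5*(-10))/742) + W(-39, 29)*g(40) = (522/(-112) + (5*(-10))/742) + (5/4 - ⅛*29)*(-1*40) = (522*(-1/112) - 50*1/742) + (5/4 - 29/8)*(-40) = (-261/56 - 25/371) - 19/8*(-40) = -14033/2968 + 95 = 267927/2968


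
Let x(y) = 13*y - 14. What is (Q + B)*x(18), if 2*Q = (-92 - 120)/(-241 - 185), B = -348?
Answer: -16295620/213 ≈ -76505.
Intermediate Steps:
Q = 53/213 (Q = ((-92 - 120)/(-241 - 185))/2 = (-212/(-426))/2 = (-212*(-1/426))/2 = (½)*(106/213) = 53/213 ≈ 0.24883)
x(y) = -14 + 13*y
(Q + B)*x(18) = (53/213 - 348)*(-14 + 13*18) = -74071*(-14 + 234)/213 = -74071/213*220 = -16295620/213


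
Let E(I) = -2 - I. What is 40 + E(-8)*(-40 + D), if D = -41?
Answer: -446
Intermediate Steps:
40 + E(-8)*(-40 + D) = 40 + (-2 - 1*(-8))*(-40 - 41) = 40 + (-2 + 8)*(-81) = 40 + 6*(-81) = 40 - 486 = -446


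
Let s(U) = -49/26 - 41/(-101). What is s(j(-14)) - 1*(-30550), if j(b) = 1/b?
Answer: 80220417/2626 ≈ 30549.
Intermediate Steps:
j(b) = 1/b
s(U) = -3883/2626 (s(U) = -49*1/26 - 41*(-1/101) = -49/26 + 41/101 = -3883/2626)
s(j(-14)) - 1*(-30550) = -3883/2626 - 1*(-30550) = -3883/2626 + 30550 = 80220417/2626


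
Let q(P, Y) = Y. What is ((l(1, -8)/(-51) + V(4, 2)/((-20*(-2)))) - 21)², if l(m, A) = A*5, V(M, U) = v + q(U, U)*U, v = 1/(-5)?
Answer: 42119763361/104040000 ≈ 404.84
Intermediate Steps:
v = -⅕ ≈ -0.20000
V(M, U) = -⅕ + U² (V(M, U) = -⅕ + U*U = -⅕ + U²)
l(m, A) = 5*A
((l(1, -8)/(-51) + V(4, 2)/((-20*(-2)))) - 21)² = (((5*(-8))/(-51) + (-⅕ + 2²)/((-20*(-2)))) - 21)² = ((-40*(-1/51) + (-⅕ + 4)/40) - 21)² = ((40/51 + (19/5)*(1/40)) - 21)² = ((40/51 + 19/200) - 21)² = (8969/10200 - 21)² = (-205231/10200)² = 42119763361/104040000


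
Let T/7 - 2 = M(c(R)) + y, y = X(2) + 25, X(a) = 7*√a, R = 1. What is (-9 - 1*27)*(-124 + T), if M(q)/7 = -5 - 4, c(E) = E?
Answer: 13536 - 1764*√2 ≈ 11041.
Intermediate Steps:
M(q) = -63 (M(q) = 7*(-5 - 4) = 7*(-9) = -63)
y = 25 + 7*√2 (y = 7*√2 + 25 = 25 + 7*√2 ≈ 34.899)
T = -252 + 49*√2 (T = 14 + 7*(-63 + (25 + 7*√2)) = 14 + 7*(-38 + 7*√2) = 14 + (-266 + 49*√2) = -252 + 49*√2 ≈ -182.70)
(-9 - 1*27)*(-124 + T) = (-9 - 1*27)*(-124 + (-252 + 49*√2)) = (-9 - 27)*(-376 + 49*√2) = -36*(-376 + 49*√2) = 13536 - 1764*√2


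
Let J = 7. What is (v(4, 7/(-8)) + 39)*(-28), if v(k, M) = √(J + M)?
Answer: -1092 - 49*√2 ≈ -1161.3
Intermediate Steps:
v(k, M) = √(7 + M)
(v(4, 7/(-8)) + 39)*(-28) = (√(7 + 7/(-8)) + 39)*(-28) = (√(7 + 7*(-⅛)) + 39)*(-28) = (√(7 - 7/8) + 39)*(-28) = (√(49/8) + 39)*(-28) = (7*√2/4 + 39)*(-28) = (39 + 7*√2/4)*(-28) = -1092 - 49*√2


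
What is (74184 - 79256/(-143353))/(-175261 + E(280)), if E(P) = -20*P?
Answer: -10634578208/25926966933 ≈ -0.41017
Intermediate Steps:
(74184 - 79256/(-143353))/(-175261 + E(280)) = (74184 - 79256/(-143353))/(-175261 - 20*280) = (74184 - 79256*(-1/143353))/(-175261 - 5600) = (74184 + 79256/143353)/(-180861) = (10634578208/143353)*(-1/180861) = -10634578208/25926966933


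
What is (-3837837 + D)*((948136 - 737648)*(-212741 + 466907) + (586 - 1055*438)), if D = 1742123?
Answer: -112117411880973856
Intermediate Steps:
(-3837837 + D)*((948136 - 737648)*(-212741 + 466907) + (586 - 1055*438)) = (-3837837 + 1742123)*((948136 - 737648)*(-212741 + 466907) + (586 - 1055*438)) = -2095714*(210488*254166 + (586 - 462090)) = -2095714*(53498893008 - 461504) = -2095714*53498431504 = -112117411880973856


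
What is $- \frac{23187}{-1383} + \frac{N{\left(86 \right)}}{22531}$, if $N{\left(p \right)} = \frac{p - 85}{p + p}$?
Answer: $\frac{29952441489}{1786528052} \approx 16.766$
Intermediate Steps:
$N{\left(p \right)} = \frac{-85 + p}{2 p}$
$- \frac{23187}{-1383} + \frac{N{\left(86 \right)}}{22531} = - \frac{23187}{-1383} + \frac{\frac{1}{2} \cdot \frac{1}{86} \left(-85 + 86\right)}{22531} = \left(-23187\right) \left(- \frac{1}{1383}\right) + \frac{1}{2} \cdot \frac{1}{86} \cdot 1 \cdot \frac{1}{22531} = \frac{7729}{461} + \frac{1}{172} \cdot \frac{1}{22531} = \frac{7729}{461} + \frac{1}{3875332} = \frac{29952441489}{1786528052}$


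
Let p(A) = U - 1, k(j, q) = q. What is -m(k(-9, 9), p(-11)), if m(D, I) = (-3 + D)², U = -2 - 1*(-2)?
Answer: -36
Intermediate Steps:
U = 0 (U = -2 + 2 = 0)
p(A) = -1 (p(A) = 0 - 1 = -1)
-m(k(-9, 9), p(-11)) = -(-3 + 9)² = -1*6² = -1*36 = -36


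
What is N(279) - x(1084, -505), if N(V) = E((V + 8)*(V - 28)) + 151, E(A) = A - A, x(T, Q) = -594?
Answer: 745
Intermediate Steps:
E(A) = 0
N(V) = 151 (N(V) = 0 + 151 = 151)
N(279) - x(1084, -505) = 151 - 1*(-594) = 151 + 594 = 745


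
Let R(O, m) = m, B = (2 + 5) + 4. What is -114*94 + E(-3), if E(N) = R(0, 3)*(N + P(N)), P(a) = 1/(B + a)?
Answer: -85797/8 ≈ -10725.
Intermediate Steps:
B = 11 (B = 7 + 4 = 11)
P(a) = 1/(11 + a)
E(N) = 3*N + 3/(11 + N) (E(N) = 3*(N + 1/(11 + N)) = 3*N + 3/(11 + N))
-114*94 + E(-3) = -114*94 + 3*(1 - 3*(11 - 3))/(11 - 3) = -10716 + 3*(1 - 3*8)/8 = -10716 + 3*(1/8)*(1 - 24) = -10716 + 3*(1/8)*(-23) = -10716 - 69/8 = -85797/8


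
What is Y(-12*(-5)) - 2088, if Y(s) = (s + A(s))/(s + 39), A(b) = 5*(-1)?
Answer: -18787/9 ≈ -2087.4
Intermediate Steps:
A(b) = -5
Y(s) = (-5 + s)/(39 + s) (Y(s) = (s - 5)/(s + 39) = (-5 + s)/(39 + s))
Y(-12*(-5)) - 2088 = (-5 - 12*(-5))/(39 - 12*(-5)) - 2088 = (-5 + 60)/(39 + 60) - 2088 = 55/99 - 2088 = (1/99)*55 - 2088 = 5/9 - 2088 = -18787/9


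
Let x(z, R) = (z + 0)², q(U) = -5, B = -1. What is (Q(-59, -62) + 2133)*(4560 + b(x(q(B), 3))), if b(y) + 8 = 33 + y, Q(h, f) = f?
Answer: 9547310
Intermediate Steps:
x(z, R) = z²
b(y) = 25 + y (b(y) = -8 + (33 + y) = 25 + y)
(Q(-59, -62) + 2133)*(4560 + b(x(q(B), 3))) = (-62 + 2133)*(4560 + (25 + (-5)²)) = 2071*(4560 + (25 + 25)) = 2071*(4560 + 50) = 2071*4610 = 9547310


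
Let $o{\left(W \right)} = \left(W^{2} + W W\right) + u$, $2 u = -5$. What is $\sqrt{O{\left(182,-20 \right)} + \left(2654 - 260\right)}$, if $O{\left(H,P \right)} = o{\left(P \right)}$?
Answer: $\frac{\sqrt{12766}}{2} \approx 56.493$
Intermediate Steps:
$u = - \frac{5}{2}$ ($u = \frac{1}{2} \left(-5\right) = - \frac{5}{2} \approx -2.5$)
$o{\left(W \right)} = - \frac{5}{2} + 2 W^{2}$ ($o{\left(W \right)} = \left(W^{2} + W W\right) - \frac{5}{2} = \left(W^{2} + W^{2}\right) - \frac{5}{2} = 2 W^{2} - \frac{5}{2} = - \frac{5}{2} + 2 W^{2}$)
$O{\left(H,P \right)} = - \frac{5}{2} + 2 P^{2}$
$\sqrt{O{\left(182,-20 \right)} + \left(2654 - 260\right)} = \sqrt{\left(- \frac{5}{2} + 2 \left(-20\right)^{2}\right) + \left(2654 - 260\right)} = \sqrt{\left(- \frac{5}{2} + 2 \cdot 400\right) + \left(2654 - 260\right)} = \sqrt{\left(- \frac{5}{2} + 800\right) + 2394} = \sqrt{\frac{1595}{2} + 2394} = \sqrt{\frac{6383}{2}} = \frac{\sqrt{12766}}{2}$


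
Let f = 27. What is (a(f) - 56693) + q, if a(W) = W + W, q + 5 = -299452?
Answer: -356096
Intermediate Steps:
q = -299457 (q = -5 - 299452 = -299457)
a(W) = 2*W
(a(f) - 56693) + q = (2*27 - 56693) - 299457 = (54 - 56693) - 299457 = -56639 - 299457 = -356096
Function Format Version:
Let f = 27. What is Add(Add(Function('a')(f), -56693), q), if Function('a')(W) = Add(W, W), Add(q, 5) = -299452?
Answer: -356096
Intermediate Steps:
q = -299457 (q = Add(-5, -299452) = -299457)
Function('a')(W) = Mul(2, W)
Add(Add(Function('a')(f), -56693), q) = Add(Add(Mul(2, 27), -56693), -299457) = Add(Add(54, -56693), -299457) = Add(-56639, -299457) = -356096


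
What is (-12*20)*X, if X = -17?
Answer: 4080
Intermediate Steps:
(-12*20)*X = -12*20*(-17) = -240*(-17) = 4080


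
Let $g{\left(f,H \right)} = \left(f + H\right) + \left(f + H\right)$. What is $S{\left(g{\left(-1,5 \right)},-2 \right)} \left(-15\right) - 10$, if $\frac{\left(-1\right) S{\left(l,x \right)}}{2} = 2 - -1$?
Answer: $80$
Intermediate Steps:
$g{\left(f,H \right)} = 2 H + 2 f$ ($g{\left(f,H \right)} = \left(H + f\right) + \left(H + f\right) = 2 H + 2 f$)
$S{\left(l,x \right)} = -6$ ($S{\left(l,x \right)} = - 2 \left(2 - -1\right) = - 2 \left(2 + 1\right) = \left(-2\right) 3 = -6$)
$S{\left(g{\left(-1,5 \right)},-2 \right)} \left(-15\right) - 10 = \left(-6\right) \left(-15\right) - 10 = 90 - 10 = 80$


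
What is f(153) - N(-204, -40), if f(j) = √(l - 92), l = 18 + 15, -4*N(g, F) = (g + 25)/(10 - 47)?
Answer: 179/148 + I*√59 ≈ 1.2095 + 7.6811*I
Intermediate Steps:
N(g, F) = 25/148 + g/148 (N(g, F) = -(g + 25)/(4*(10 - 47)) = -(25 + g)/(4*(-37)) = -(25 + g)*(-1)/(4*37) = -(-25/37 - g/37)/4 = 25/148 + g/148)
l = 33
f(j) = I*√59 (f(j) = √(33 - 92) = √(-59) = I*√59)
f(153) - N(-204, -40) = I*√59 - (25/148 + (1/148)*(-204)) = I*√59 - (25/148 - 51/37) = I*√59 - 1*(-179/148) = I*√59 + 179/148 = 179/148 + I*√59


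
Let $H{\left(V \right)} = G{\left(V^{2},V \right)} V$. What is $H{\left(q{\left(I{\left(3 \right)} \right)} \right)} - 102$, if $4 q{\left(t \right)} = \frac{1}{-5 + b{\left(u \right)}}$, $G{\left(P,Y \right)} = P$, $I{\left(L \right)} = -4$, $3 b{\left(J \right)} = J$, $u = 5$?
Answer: $- \frac{6528027}{64000} \approx -102.0$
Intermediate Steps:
$b{\left(J \right)} = \frac{J}{3}$
$q{\left(t \right)} = - \frac{3}{40}$ ($q{\left(t \right)} = \frac{1}{4 \left(-5 + \frac{1}{3} \cdot 5\right)} = \frac{1}{4 \left(-5 + \frac{5}{3}\right)} = \frac{1}{4 \left(- \frac{10}{3}\right)} = \frac{1}{4} \left(- \frac{3}{10}\right) = - \frac{3}{40}$)
$H{\left(V \right)} = V^{3}$ ($H{\left(V \right)} = V^{2} V = V^{3}$)
$H{\left(q{\left(I{\left(3 \right)} \right)} \right)} - 102 = \left(- \frac{3}{40}\right)^{3} - 102 = - \frac{27}{64000} - 102 = - \frac{6528027}{64000}$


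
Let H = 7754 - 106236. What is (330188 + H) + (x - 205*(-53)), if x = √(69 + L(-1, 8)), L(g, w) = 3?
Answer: 242571 + 6*√2 ≈ 2.4258e+5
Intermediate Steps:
H = -98482
x = 6*√2 (x = √(69 + 3) = √72 = 6*√2 ≈ 8.4853)
(330188 + H) + (x - 205*(-53)) = (330188 - 98482) + (6*√2 - 205*(-53)) = 231706 + (6*√2 + 10865) = 231706 + (10865 + 6*√2) = 242571 + 6*√2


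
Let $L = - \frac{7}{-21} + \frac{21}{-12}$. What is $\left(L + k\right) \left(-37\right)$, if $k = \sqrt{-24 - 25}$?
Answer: $\frac{629}{12} - 259 i \approx 52.417 - 259.0 i$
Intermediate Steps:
$k = 7 i$ ($k = \sqrt{-49} = 7 i \approx 7.0 i$)
$L = - \frac{17}{12}$ ($L = \left(-7\right) \left(- \frac{1}{21}\right) + 21 \left(- \frac{1}{12}\right) = \frac{1}{3} - \frac{7}{4} = - \frac{17}{12} \approx -1.4167$)
$\left(L + k\right) \left(-37\right) = \left(- \frac{17}{12} + 7 i\right) \left(-37\right) = \frac{629}{12} - 259 i$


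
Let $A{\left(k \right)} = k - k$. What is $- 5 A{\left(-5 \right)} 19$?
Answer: $0$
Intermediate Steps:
$A{\left(k \right)} = 0$
$- 5 A{\left(-5 \right)} 19 = \left(-5\right) 0 \cdot 19 = 0 \cdot 19 = 0$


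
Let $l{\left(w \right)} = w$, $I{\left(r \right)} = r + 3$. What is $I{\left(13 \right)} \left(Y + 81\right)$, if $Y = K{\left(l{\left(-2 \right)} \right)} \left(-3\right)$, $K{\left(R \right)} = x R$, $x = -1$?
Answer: $1200$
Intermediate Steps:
$I{\left(r \right)} = 3 + r$
$K{\left(R \right)} = - R$
$Y = -6$ ($Y = \left(-1\right) \left(-2\right) \left(-3\right) = 2 \left(-3\right) = -6$)
$I{\left(13 \right)} \left(Y + 81\right) = \left(3 + 13\right) \left(-6 + 81\right) = 16 \cdot 75 = 1200$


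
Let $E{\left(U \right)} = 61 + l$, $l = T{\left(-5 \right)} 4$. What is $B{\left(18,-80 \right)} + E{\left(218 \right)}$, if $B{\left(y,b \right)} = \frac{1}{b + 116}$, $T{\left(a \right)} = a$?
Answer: $\frac{1477}{36} \approx 41.028$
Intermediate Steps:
$l = -20$ ($l = \left(-5\right) 4 = -20$)
$B{\left(y,b \right)} = \frac{1}{116 + b}$
$E{\left(U \right)} = 41$ ($E{\left(U \right)} = 61 - 20 = 41$)
$B{\left(18,-80 \right)} + E{\left(218 \right)} = \frac{1}{116 - 80} + 41 = \frac{1}{36} + 41 = \frac{1477}{36}$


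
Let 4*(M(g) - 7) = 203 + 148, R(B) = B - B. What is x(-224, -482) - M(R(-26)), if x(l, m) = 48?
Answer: -187/4 ≈ -46.750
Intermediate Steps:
R(B) = 0
M(g) = 379/4 (M(g) = 7 + (203 + 148)/4 = 7 + (1/4)*351 = 7 + 351/4 = 379/4)
x(-224, -482) - M(R(-26)) = 48 - 1*379/4 = 48 - 379/4 = -187/4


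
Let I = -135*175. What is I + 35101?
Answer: 11476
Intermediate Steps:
I = -23625
I + 35101 = -23625 + 35101 = 11476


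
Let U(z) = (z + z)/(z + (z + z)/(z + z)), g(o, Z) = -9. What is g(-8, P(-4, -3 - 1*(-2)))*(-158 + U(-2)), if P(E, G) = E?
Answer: 1386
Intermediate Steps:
U(z) = 2*z/(1 + z) (U(z) = (2*z)/(z + (2*z)/((2*z))) = (2*z)/(z + (2*z)*(1/(2*z))) = (2*z)/(z + 1) = (2*z)/(1 + z) = 2*z/(1 + z))
g(-8, P(-4, -3 - 1*(-2)))*(-158 + U(-2)) = -9*(-158 + 2*(-2)/(1 - 2)) = -9*(-158 + 2*(-2)/(-1)) = -9*(-158 + 2*(-2)*(-1)) = -9*(-158 + 4) = -9*(-154) = 1386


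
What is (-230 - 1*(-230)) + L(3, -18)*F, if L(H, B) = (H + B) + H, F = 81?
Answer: -972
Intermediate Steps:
L(H, B) = B + 2*H (L(H, B) = (B + H) + H = B + 2*H)
(-230 - 1*(-230)) + L(3, -18)*F = (-230 - 1*(-230)) + (-18 + 2*3)*81 = (-230 + 230) + (-18 + 6)*81 = 0 - 12*81 = 0 - 972 = -972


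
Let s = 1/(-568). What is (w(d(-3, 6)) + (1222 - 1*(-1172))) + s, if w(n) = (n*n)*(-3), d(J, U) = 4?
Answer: 1332527/568 ≈ 2346.0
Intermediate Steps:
s = -1/568 ≈ -0.0017606
w(n) = -3*n**2 (w(n) = n**2*(-3) = -3*n**2)
(w(d(-3, 6)) + (1222 - 1*(-1172))) + s = (-3*4**2 + (1222 - 1*(-1172))) - 1/568 = (-3*16 + (1222 + 1172)) - 1/568 = (-48 + 2394) - 1/568 = 2346 - 1/568 = 1332527/568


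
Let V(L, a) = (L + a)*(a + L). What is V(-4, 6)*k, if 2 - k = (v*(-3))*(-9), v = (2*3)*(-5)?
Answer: 3248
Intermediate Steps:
V(L, a) = (L + a)² (V(L, a) = (L + a)*(L + a) = (L + a)²)
v = -30 (v = 6*(-5) = -30)
k = 812 (k = 2 - (-30*(-3))*(-9) = 2 - 90*(-9) = 2 - 1*(-810) = 2 + 810 = 812)
V(-4, 6)*k = (-4 + 6)²*812 = 2²*812 = 4*812 = 3248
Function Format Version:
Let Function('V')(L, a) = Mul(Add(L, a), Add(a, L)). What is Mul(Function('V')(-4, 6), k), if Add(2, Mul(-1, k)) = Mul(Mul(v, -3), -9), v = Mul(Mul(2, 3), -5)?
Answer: 3248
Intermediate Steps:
Function('V')(L, a) = Pow(Add(L, a), 2) (Function('V')(L, a) = Mul(Add(L, a), Add(L, a)) = Pow(Add(L, a), 2))
v = -30 (v = Mul(6, -5) = -30)
k = 812 (k = Add(2, Mul(-1, Mul(Mul(-30, -3), -9))) = Add(2, Mul(-1, Mul(90, -9))) = Add(2, Mul(-1, -810)) = Add(2, 810) = 812)
Mul(Function('V')(-4, 6), k) = Mul(Pow(Add(-4, 6), 2), 812) = Mul(Pow(2, 2), 812) = Mul(4, 812) = 3248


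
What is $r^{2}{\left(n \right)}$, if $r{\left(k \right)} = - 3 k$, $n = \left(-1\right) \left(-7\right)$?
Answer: $441$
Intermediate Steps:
$n = 7$
$r^{2}{\left(n \right)} = \left(\left(-3\right) 7\right)^{2} = \left(-21\right)^{2} = 441$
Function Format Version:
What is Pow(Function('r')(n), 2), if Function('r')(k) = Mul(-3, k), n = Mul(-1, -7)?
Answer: 441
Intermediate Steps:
n = 7
Pow(Function('r')(n), 2) = Pow(Mul(-3, 7), 2) = Pow(-21, 2) = 441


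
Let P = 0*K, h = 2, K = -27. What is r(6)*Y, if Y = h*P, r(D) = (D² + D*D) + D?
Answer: 0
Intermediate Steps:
r(D) = D + 2*D² (r(D) = (D² + D²) + D = 2*D² + D = D + 2*D²)
P = 0 (P = 0*(-27) = 0)
Y = 0 (Y = 2*0 = 0)
r(6)*Y = (6*(1 + 2*6))*0 = (6*(1 + 12))*0 = (6*13)*0 = 78*0 = 0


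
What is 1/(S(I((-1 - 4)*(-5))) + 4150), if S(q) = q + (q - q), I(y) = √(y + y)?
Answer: 83/344449 - √2/3444490 ≈ 0.00024055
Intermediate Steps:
I(y) = √2*√y (I(y) = √(2*y) = √2*√y)
S(q) = q (S(q) = q + 0 = q)
1/(S(I((-1 - 4)*(-5))) + 4150) = 1/(√2*√((-1 - 4)*(-5)) + 4150) = 1/(√2*√(-5*(-5)) + 4150) = 1/(√2*√25 + 4150) = 1/(√2*5 + 4150) = 1/(5*√2 + 4150) = 1/(4150 + 5*√2)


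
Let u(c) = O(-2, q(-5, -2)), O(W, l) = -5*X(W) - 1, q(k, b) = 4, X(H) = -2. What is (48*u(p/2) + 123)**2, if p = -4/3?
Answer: 308025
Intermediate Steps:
p = -4/3 (p = -4*1/3 = -4/3 ≈ -1.3333)
O(W, l) = 9 (O(W, l) = -5*(-2) - 1 = 10 - 1 = 9)
u(c) = 9
(48*u(p/2) + 123)**2 = (48*9 + 123)**2 = (432 + 123)**2 = 555**2 = 308025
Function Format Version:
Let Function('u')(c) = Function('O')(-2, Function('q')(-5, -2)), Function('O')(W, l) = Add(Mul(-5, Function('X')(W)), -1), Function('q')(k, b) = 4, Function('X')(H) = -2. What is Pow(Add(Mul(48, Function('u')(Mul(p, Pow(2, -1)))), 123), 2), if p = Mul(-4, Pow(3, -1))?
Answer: 308025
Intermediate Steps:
p = Rational(-4, 3) (p = Mul(-4, Rational(1, 3)) = Rational(-4, 3) ≈ -1.3333)
Function('O')(W, l) = 9 (Function('O')(W, l) = Add(Mul(-5, -2), -1) = Add(10, -1) = 9)
Function('u')(c) = 9
Pow(Add(Mul(48, Function('u')(Mul(p, Pow(2, -1)))), 123), 2) = Pow(Add(Mul(48, 9), 123), 2) = Pow(Add(432, 123), 2) = Pow(555, 2) = 308025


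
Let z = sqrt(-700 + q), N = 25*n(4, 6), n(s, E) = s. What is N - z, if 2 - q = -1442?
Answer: 100 - 2*sqrt(186) ≈ 72.724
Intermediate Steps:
q = 1444 (q = 2 - 1*(-1442) = 2 + 1442 = 1444)
N = 100 (N = 25*4 = 100)
z = 2*sqrt(186) (z = sqrt(-700 + 1444) = sqrt(744) = 2*sqrt(186) ≈ 27.276)
N - z = 100 - 2*sqrt(186)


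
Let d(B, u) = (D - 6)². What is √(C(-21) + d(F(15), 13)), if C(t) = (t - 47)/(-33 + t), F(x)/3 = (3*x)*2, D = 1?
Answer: √2127/9 ≈ 5.1244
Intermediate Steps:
F(x) = 18*x (F(x) = 3*((3*x)*2) = 3*(6*x) = 18*x)
C(t) = (-47 + t)/(-33 + t)
d(B, u) = 25 (d(B, u) = (1 - 6)² = (-5)² = 25)
√(C(-21) + d(F(15), 13)) = √((-47 - 21)/(-33 - 21) + 25) = √(-68/(-54) + 25) = √(-1/54*(-68) + 25) = √(34/27 + 25) = √(709/27) = √2127/9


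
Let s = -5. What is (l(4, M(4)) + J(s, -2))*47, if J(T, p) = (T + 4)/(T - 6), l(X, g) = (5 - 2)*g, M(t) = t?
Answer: 6251/11 ≈ 568.27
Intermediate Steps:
l(X, g) = 3*g
J(T, p) = (4 + T)/(-6 + T)
(l(4, M(4)) + J(s, -2))*47 = (3*4 + (4 - 5)/(-6 - 5))*47 = (12 - 1/(-11))*47 = (12 - 1/11*(-1))*47 = (12 + 1/11)*47 = (133/11)*47 = 6251/11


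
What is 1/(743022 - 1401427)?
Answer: -1/658405 ≈ -1.5188e-6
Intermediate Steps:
1/(743022 - 1401427) = 1/(-658405) = -1/658405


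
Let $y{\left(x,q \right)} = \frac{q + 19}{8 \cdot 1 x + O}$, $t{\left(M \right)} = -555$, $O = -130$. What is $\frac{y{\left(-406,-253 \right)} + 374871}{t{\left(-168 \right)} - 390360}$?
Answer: $- \frac{23450268}{24453905} \approx -0.95896$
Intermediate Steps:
$y{\left(x,q \right)} = \frac{19 + q}{-130 + 8 x}$ ($y{\left(x,q \right)} = \frac{q + 19}{8 \cdot 1 x - 130} = \frac{19 + q}{8 x - 130} = \frac{19 + q}{-130 + 8 x}$)
$\frac{y{\left(-406,-253 \right)} + 374871}{t{\left(-168 \right)} - 390360} = \frac{\frac{19 - 253}{2 \left(-65 + 4 \left(-406\right)\right)} + 374871}{-555 - 390360} = \frac{\frac{1}{2} \frac{1}{-65 - 1624} \left(-234\right) + 374871}{-390915} = \left(\frac{1}{2} \frac{1}{-1689} \left(-234\right) + 374871\right) \left(- \frac{1}{390915}\right) = \left(\frac{1}{2} \left(- \frac{1}{1689}\right) \left(-234\right) + 374871\right) \left(- \frac{1}{390915}\right) = \left(\frac{39}{563} + 374871\right) \left(- \frac{1}{390915}\right) = \frac{211052412}{563} \left(- \frac{1}{390915}\right) = - \frac{23450268}{24453905}$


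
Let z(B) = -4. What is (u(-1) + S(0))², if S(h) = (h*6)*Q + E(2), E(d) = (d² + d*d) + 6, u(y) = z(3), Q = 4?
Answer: 100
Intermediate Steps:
u(y) = -4
E(d) = 6 + 2*d² (E(d) = (d² + d²) + 6 = 2*d² + 6 = 6 + 2*d²)
S(h) = 14 + 24*h (S(h) = (h*6)*4 + (6 + 2*2²) = (6*h)*4 + (6 + 2*4) = 24*h + (6 + 8) = 24*h + 14 = 14 + 24*h)
(u(-1) + S(0))² = (-4 + (14 + 24*0))² = (-4 + (14 + 0))² = (-4 + 14)² = 10² = 100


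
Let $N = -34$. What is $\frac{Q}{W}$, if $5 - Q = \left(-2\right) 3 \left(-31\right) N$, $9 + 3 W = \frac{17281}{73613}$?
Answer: $- \frac{1397690031}{645236} \approx -2166.2$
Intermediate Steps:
$W = - \frac{645236}{220839}$ ($W = -3 + \frac{17281 \cdot \frac{1}{73613}}{3} = -3 + \frac{1}{3} \cdot \frac{17281}{73613} = -3 + \frac{17281}{220839} = - \frac{645236}{220839} \approx -2.9217$)
$Q = 6329$ ($Q = 5 - \left(-2\right) 3 \left(-31\right) \left(-34\right) = 5 - \left(-6\right) \left(-31\right) \left(-34\right) = 5 - 186 \left(-34\right) = 5 - -6324 = 5 + 6324 = 6329$)
$\frac{Q}{W} = \frac{6329}{- \frac{645236}{220839}} = 6329 \left(- \frac{220839}{645236}\right) = - \frac{1397690031}{645236}$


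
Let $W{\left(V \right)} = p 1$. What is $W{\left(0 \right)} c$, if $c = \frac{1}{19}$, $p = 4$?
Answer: $\frac{4}{19} \approx 0.21053$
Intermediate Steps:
$c = \frac{1}{19} \approx 0.052632$
$W{\left(V \right)} = 4$ ($W{\left(V \right)} = 4 \cdot 1 = 4$)
$W{\left(0 \right)} c = 4 \cdot \frac{1}{19} = \frac{4}{19}$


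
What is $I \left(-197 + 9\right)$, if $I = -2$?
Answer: $376$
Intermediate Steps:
$I \left(-197 + 9\right) = - 2 \left(-197 + 9\right) = \left(-2\right) \left(-188\right) = 376$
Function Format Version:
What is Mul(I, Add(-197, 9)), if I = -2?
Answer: 376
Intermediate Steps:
Mul(I, Add(-197, 9)) = Mul(-2, Add(-197, 9)) = Mul(-2, -188) = 376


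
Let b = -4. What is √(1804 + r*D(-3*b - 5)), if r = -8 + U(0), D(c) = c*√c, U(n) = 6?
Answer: √(1804 - 14*√7) ≈ 42.035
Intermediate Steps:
D(c) = c^(3/2)
r = -2 (r = -8 + 6 = -2)
√(1804 + r*D(-3*b - 5)) = √(1804 - 2*(-3*(-4) - 5)^(3/2)) = √(1804 - 2*(12 - 5)^(3/2)) = √(1804 - 14*√7)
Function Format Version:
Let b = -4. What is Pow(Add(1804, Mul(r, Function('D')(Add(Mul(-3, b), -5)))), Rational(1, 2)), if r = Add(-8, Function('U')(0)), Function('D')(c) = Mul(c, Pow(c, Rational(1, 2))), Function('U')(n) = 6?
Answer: Pow(Add(1804, Mul(-14, Pow(7, Rational(1, 2)))), Rational(1, 2)) ≈ 42.035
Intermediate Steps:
Function('D')(c) = Pow(c, Rational(3, 2))
r = -2 (r = Add(-8, 6) = -2)
Pow(Add(1804, Mul(r, Function('D')(Add(Mul(-3, b), -5)))), Rational(1, 2)) = Pow(Add(1804, Mul(-2, Pow(Add(Mul(-3, -4), -5), Rational(3, 2)))), Rational(1, 2)) = Pow(Add(1804, Mul(-2, Pow(Add(12, -5), Rational(3, 2)))), Rational(1, 2)) = Pow(Add(1804, Mul(-2, Pow(7, Rational(3, 2)))), Rational(1, 2)) = Pow(Add(1804, Mul(-2, Mul(7, Pow(7, Rational(1, 2))))), Rational(1, 2)) = Pow(Add(1804, Mul(-14, Pow(7, Rational(1, 2)))), Rational(1, 2))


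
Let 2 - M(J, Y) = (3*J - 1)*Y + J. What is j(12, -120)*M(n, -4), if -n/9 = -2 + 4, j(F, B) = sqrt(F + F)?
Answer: -400*sqrt(6) ≈ -979.80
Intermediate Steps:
j(F, B) = sqrt(2)*sqrt(F) (j(F, B) = sqrt(2*F) = sqrt(2)*sqrt(F))
n = -18 (n = -9*(-2 + 4) = -9*2 = -18)
M(J, Y) = 2 - J - Y*(-1 + 3*J) (M(J, Y) = 2 - ((3*J - 1)*Y + J) = 2 - ((-1 + 3*J)*Y + J) = 2 - (Y*(-1 + 3*J) + J) = 2 - (J + Y*(-1 + 3*J)) = 2 + (-J - Y*(-1 + 3*J)) = 2 - J - Y*(-1 + 3*J))
j(12, -120)*M(n, -4) = (sqrt(2)*sqrt(12))*(2 - 4 - 1*(-18) - 3*(-18)*(-4)) = (sqrt(2)*(2*sqrt(3)))*(2 - 4 + 18 - 216) = (2*sqrt(6))*(-200) = -400*sqrt(6)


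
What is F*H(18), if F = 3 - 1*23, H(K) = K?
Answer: -360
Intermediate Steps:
F = -20 (F = 3 - 23 = -20)
F*H(18) = -20*18 = -360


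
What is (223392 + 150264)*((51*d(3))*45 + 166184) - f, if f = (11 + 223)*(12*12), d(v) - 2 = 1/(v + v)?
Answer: 63953619468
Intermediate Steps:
d(v) = 2 + 1/(2*v) (d(v) = 2 + 1/(v + v) = 2 + 1/(2*v))
f = 33696 (f = 234*144 = 33696)
(223392 + 150264)*((51*d(3))*45 + 166184) - f = (223392 + 150264)*((51*(2 + (1/2)/3))*45 + 166184) - 1*33696 = 373656*((51*(2 + (1/2)*(1/3)))*45 + 166184) - 33696 = 373656*((51*(2 + 1/6))*45 + 166184) - 33696 = 373656*((51*(13/6))*45 + 166184) - 33696 = 373656*((221/2)*45 + 166184) - 33696 = 373656*(9945/2 + 166184) - 33696 = 373656*(342313/2) - 33696 = 63953653164 - 33696 = 63953619468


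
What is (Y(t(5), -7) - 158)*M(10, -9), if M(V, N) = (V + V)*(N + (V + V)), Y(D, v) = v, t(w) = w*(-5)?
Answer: -36300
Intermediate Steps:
t(w) = -5*w
M(V, N) = 2*V*(N + 2*V) (M(V, N) = (2*V)*(N + 2*V) = 2*V*(N + 2*V))
(Y(t(5), -7) - 158)*M(10, -9) = (-7 - 158)*(2*10*(-9 + 2*10)) = -330*10*(-9 + 20) = -330*10*11 = -165*220 = -36300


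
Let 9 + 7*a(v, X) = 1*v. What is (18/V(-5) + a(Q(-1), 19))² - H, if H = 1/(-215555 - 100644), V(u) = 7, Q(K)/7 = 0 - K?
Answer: 80946993/15493751 ≈ 5.2245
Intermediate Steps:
Q(K) = -7*K (Q(K) = 7*(0 - K) = 7*(-K) = -7*K)
a(v, X) = -9/7 + v/7 (a(v, X) = -9/7 + (1*v)/7 = -9/7 + v/7)
H = -1/316199 (H = 1/(-316199) = -1/316199 ≈ -3.1626e-6)
(18/V(-5) + a(Q(-1), 19))² - H = (18/7 + (-9/7 + (-7*(-1))/7))² - 1*(-1/316199) = (18*(⅐) + (-9/7 + (⅐)*7))² + 1/316199 = (18/7 + (-9/7 + 1))² + 1/316199 = (18/7 - 2/7)² + 1/316199 = (16/7)² + 1/316199 = 256/49 + 1/316199 = 80946993/15493751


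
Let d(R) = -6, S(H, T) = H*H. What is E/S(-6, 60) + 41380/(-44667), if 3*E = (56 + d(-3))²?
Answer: 2977735/134001 ≈ 22.222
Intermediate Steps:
S(H, T) = H²
E = 2500/3 (E = (56 - 6)²/3 = (⅓)*50² = (⅓)*2500 = 2500/3 ≈ 833.33)
E/S(-6, 60) + 41380/(-44667) = 2500/(3*((-6)²)) + 41380/(-44667) = (2500/3)/36 + 41380*(-1/44667) = (2500/3)*(1/36) - 41380/44667 = 625/27 - 41380/44667 = 2977735/134001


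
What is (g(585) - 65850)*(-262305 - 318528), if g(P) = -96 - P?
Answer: 38643400323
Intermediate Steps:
(g(585) - 65850)*(-262305 - 318528) = ((-96 - 1*585) - 65850)*(-262305 - 318528) = ((-96 - 585) - 65850)*(-580833) = (-681 - 65850)*(-580833) = -66531*(-580833) = 38643400323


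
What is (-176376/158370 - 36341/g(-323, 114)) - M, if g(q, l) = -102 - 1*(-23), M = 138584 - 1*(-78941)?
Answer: -452627319214/2085205 ≈ -2.1707e+5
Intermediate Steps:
M = 217525 (M = 138584 + 78941 = 217525)
g(q, l) = -79 (g(q, l) = -102 + 23 = -79)
(-176376/158370 - 36341/g(-323, 114)) - M = (-176376/158370 - 36341/(-79)) - 1*217525 = (-176376*1/158370 - 36341*(-1/79)) - 217525 = (-29396/26395 + 36341/79) - 217525 = 956898411/2085205 - 217525 = -452627319214/2085205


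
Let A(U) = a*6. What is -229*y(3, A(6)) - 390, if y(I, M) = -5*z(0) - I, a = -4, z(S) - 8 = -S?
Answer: 9457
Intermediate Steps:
z(S) = 8 - S
A(U) = -24 (A(U) = -4*6 = -24)
y(I, M) = -40 - I (y(I, M) = -5*(8 - 1*0) - I = -5*(8 + 0) - I = -5*8 - I = -40 - I)
-229*y(3, A(6)) - 390 = -229*(-40 - 1*3) - 390 = -229*(-40 - 3) - 390 = -229*(-43) - 390 = 9847 - 390 = 9457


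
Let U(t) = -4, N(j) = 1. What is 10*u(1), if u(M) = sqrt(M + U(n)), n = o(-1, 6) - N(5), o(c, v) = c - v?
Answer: 10*I*sqrt(3) ≈ 17.32*I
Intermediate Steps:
n = -8 (n = (-1 - 1*6) - 1*1 = (-1 - 6) - 1 = -7 - 1 = -8)
u(M) = sqrt(-4 + M) (u(M) = sqrt(M - 4) = sqrt(-4 + M))
10*u(1) = 10*sqrt(-4 + 1) = 10*sqrt(-3) = 10*(I*sqrt(3)) = 10*I*sqrt(3)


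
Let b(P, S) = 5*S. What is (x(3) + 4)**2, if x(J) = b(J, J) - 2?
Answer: 289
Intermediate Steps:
x(J) = -2 + 5*J (x(J) = 5*J - 2 = -2 + 5*J)
(x(3) + 4)**2 = ((-2 + 5*3) + 4)**2 = ((-2 + 15) + 4)**2 = (13 + 4)**2 = 17**2 = 289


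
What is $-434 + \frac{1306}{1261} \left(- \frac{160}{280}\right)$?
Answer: $- \frac{3836142}{8827} \approx -434.59$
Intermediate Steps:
$-434 + \frac{1306}{1261} \left(- \frac{160}{280}\right) = -434 + 1306 \cdot \frac{1}{1261} \left(\left(-160\right) \frac{1}{280}\right) = -434 + \frac{1306}{1261} \left(- \frac{4}{7}\right) = -434 - \frac{5224}{8827} = - \frac{3836142}{8827}$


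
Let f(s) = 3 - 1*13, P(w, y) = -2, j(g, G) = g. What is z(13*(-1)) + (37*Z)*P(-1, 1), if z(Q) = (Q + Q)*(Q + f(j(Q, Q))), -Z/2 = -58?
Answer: -7986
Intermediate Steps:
Z = 116 (Z = -2*(-58) = 116)
f(s) = -10 (f(s) = 3 - 13 = -10)
z(Q) = 2*Q*(-10 + Q) (z(Q) = (Q + Q)*(Q - 10) = (2*Q)*(-10 + Q) = 2*Q*(-10 + Q))
z(13*(-1)) + (37*Z)*P(-1, 1) = 2*(13*(-1))*(-10 + 13*(-1)) + (37*116)*(-2) = 2*(-13)*(-10 - 13) + 4292*(-2) = 2*(-13)*(-23) - 8584 = 598 - 8584 = -7986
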